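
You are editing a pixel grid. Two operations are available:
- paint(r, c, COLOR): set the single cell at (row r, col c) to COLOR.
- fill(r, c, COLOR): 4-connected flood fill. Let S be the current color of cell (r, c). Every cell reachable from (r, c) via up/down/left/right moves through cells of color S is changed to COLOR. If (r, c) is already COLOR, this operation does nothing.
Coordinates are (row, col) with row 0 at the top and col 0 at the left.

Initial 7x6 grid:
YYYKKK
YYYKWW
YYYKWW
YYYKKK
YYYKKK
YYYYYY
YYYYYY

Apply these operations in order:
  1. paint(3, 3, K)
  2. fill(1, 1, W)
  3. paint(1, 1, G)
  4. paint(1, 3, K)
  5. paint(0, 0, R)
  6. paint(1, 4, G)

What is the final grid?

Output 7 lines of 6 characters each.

After op 1 paint(3,3,K):
YYYKKK
YYYKWW
YYYKWW
YYYKKK
YYYKKK
YYYYYY
YYYYYY
After op 2 fill(1,1,W) [27 cells changed]:
WWWKKK
WWWKWW
WWWKWW
WWWKKK
WWWKKK
WWWWWW
WWWWWW
After op 3 paint(1,1,G):
WWWKKK
WGWKWW
WWWKWW
WWWKKK
WWWKKK
WWWWWW
WWWWWW
After op 4 paint(1,3,K):
WWWKKK
WGWKWW
WWWKWW
WWWKKK
WWWKKK
WWWWWW
WWWWWW
After op 5 paint(0,0,R):
RWWKKK
WGWKWW
WWWKWW
WWWKKK
WWWKKK
WWWWWW
WWWWWW
After op 6 paint(1,4,G):
RWWKKK
WGWKGW
WWWKWW
WWWKKK
WWWKKK
WWWWWW
WWWWWW

Answer: RWWKKK
WGWKGW
WWWKWW
WWWKKK
WWWKKK
WWWWWW
WWWWWW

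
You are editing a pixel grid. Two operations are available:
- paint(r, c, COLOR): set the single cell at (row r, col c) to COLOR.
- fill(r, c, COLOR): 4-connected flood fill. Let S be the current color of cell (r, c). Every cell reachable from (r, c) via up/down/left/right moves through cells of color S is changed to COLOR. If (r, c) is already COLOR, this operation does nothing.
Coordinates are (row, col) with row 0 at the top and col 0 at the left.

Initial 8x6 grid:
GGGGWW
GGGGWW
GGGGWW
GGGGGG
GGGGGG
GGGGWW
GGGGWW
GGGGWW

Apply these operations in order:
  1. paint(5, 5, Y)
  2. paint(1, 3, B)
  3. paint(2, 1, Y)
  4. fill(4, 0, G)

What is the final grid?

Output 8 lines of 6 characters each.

Answer: GGGGWW
GGGBWW
GYGGWW
GGGGGG
GGGGGG
GGGGWY
GGGGWW
GGGGWW

Derivation:
After op 1 paint(5,5,Y):
GGGGWW
GGGGWW
GGGGWW
GGGGGG
GGGGGG
GGGGWY
GGGGWW
GGGGWW
After op 2 paint(1,3,B):
GGGGWW
GGGBWW
GGGGWW
GGGGGG
GGGGGG
GGGGWY
GGGGWW
GGGGWW
After op 3 paint(2,1,Y):
GGGGWW
GGGBWW
GYGGWW
GGGGGG
GGGGGG
GGGGWY
GGGGWW
GGGGWW
After op 4 fill(4,0,G) [0 cells changed]:
GGGGWW
GGGBWW
GYGGWW
GGGGGG
GGGGGG
GGGGWY
GGGGWW
GGGGWW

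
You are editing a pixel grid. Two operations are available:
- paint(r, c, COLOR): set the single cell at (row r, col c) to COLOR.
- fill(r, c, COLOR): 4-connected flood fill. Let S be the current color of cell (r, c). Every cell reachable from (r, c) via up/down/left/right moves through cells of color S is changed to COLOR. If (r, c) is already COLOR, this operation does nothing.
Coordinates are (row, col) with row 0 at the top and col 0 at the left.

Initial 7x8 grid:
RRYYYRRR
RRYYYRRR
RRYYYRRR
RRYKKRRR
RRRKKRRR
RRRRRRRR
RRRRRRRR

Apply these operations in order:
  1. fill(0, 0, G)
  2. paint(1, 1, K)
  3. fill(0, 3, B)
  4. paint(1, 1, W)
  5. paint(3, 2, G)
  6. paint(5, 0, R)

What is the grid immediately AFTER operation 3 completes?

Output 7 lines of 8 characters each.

After op 1 fill(0,0,G) [42 cells changed]:
GGYYYGGG
GGYYYGGG
GGYYYGGG
GGYKKGGG
GGGKKGGG
GGGGGGGG
GGGGGGGG
After op 2 paint(1,1,K):
GGYYYGGG
GKYYYGGG
GGYYYGGG
GGYKKGGG
GGGKKGGG
GGGGGGGG
GGGGGGGG
After op 3 fill(0,3,B) [10 cells changed]:
GGBBBGGG
GKBBBGGG
GGBBBGGG
GGBKKGGG
GGGKKGGG
GGGGGGGG
GGGGGGGG

Answer: GGBBBGGG
GKBBBGGG
GGBBBGGG
GGBKKGGG
GGGKKGGG
GGGGGGGG
GGGGGGGG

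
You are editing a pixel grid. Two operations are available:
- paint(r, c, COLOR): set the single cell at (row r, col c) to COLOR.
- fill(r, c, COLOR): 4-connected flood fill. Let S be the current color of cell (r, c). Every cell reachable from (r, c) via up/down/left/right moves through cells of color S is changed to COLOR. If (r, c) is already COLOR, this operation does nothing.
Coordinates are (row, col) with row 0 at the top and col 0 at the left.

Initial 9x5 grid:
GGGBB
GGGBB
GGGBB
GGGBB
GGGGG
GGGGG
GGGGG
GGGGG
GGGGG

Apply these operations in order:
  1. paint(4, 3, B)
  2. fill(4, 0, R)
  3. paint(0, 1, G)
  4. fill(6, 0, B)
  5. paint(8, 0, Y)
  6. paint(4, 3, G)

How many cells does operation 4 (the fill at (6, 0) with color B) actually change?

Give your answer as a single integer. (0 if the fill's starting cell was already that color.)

Answer: 35

Derivation:
After op 1 paint(4,3,B):
GGGBB
GGGBB
GGGBB
GGGBB
GGGBG
GGGGG
GGGGG
GGGGG
GGGGG
After op 2 fill(4,0,R) [36 cells changed]:
RRRBB
RRRBB
RRRBB
RRRBB
RRRBR
RRRRR
RRRRR
RRRRR
RRRRR
After op 3 paint(0,1,G):
RGRBB
RRRBB
RRRBB
RRRBB
RRRBR
RRRRR
RRRRR
RRRRR
RRRRR
After op 4 fill(6,0,B) [35 cells changed]:
BGBBB
BBBBB
BBBBB
BBBBB
BBBBB
BBBBB
BBBBB
BBBBB
BBBBB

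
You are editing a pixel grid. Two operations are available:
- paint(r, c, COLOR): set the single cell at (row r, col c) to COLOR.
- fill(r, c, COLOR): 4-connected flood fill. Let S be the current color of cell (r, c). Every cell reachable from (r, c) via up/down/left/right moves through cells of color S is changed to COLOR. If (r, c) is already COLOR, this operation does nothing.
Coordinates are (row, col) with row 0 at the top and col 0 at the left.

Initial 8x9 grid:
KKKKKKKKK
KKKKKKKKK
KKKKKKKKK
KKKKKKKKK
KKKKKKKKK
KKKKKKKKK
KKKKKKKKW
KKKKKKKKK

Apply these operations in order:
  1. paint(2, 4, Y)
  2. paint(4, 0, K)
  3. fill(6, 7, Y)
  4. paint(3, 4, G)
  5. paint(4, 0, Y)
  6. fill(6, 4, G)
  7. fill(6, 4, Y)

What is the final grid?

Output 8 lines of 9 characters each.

Answer: YYYYYYYYY
YYYYYYYYY
YYYYYYYYY
YYYYYYYYY
YYYYYYYYY
YYYYYYYYY
YYYYYYYYW
YYYYYYYYY

Derivation:
After op 1 paint(2,4,Y):
KKKKKKKKK
KKKKKKKKK
KKKKYKKKK
KKKKKKKKK
KKKKKKKKK
KKKKKKKKK
KKKKKKKKW
KKKKKKKKK
After op 2 paint(4,0,K):
KKKKKKKKK
KKKKKKKKK
KKKKYKKKK
KKKKKKKKK
KKKKKKKKK
KKKKKKKKK
KKKKKKKKW
KKKKKKKKK
After op 3 fill(6,7,Y) [70 cells changed]:
YYYYYYYYY
YYYYYYYYY
YYYYYYYYY
YYYYYYYYY
YYYYYYYYY
YYYYYYYYY
YYYYYYYYW
YYYYYYYYY
After op 4 paint(3,4,G):
YYYYYYYYY
YYYYYYYYY
YYYYYYYYY
YYYYGYYYY
YYYYYYYYY
YYYYYYYYY
YYYYYYYYW
YYYYYYYYY
After op 5 paint(4,0,Y):
YYYYYYYYY
YYYYYYYYY
YYYYYYYYY
YYYYGYYYY
YYYYYYYYY
YYYYYYYYY
YYYYYYYYW
YYYYYYYYY
After op 6 fill(6,4,G) [70 cells changed]:
GGGGGGGGG
GGGGGGGGG
GGGGGGGGG
GGGGGGGGG
GGGGGGGGG
GGGGGGGGG
GGGGGGGGW
GGGGGGGGG
After op 7 fill(6,4,Y) [71 cells changed]:
YYYYYYYYY
YYYYYYYYY
YYYYYYYYY
YYYYYYYYY
YYYYYYYYY
YYYYYYYYY
YYYYYYYYW
YYYYYYYYY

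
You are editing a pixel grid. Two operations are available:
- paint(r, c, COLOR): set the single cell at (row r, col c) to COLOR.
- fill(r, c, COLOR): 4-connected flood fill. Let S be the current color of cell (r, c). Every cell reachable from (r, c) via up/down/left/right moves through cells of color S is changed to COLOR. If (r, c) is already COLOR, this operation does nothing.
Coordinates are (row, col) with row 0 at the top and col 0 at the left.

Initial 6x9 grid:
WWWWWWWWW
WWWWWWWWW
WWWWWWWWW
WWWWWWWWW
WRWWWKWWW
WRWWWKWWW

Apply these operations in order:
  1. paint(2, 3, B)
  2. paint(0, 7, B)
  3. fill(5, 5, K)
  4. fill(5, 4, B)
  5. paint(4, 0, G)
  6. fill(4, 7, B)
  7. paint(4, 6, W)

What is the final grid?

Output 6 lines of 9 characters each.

After op 1 paint(2,3,B):
WWWWWWWWW
WWWWWWWWW
WWWBWWWWW
WWWWWWWWW
WRWWWKWWW
WRWWWKWWW
After op 2 paint(0,7,B):
WWWWWWWBW
WWWWWWWWW
WWWBWWWWW
WWWWWWWWW
WRWWWKWWW
WRWWWKWWW
After op 3 fill(5,5,K) [0 cells changed]:
WWWWWWWBW
WWWWWWWWW
WWWBWWWWW
WWWWWWWWW
WRWWWKWWW
WRWWWKWWW
After op 4 fill(5,4,B) [48 cells changed]:
BBBBBBBBB
BBBBBBBBB
BBBBBBBBB
BBBBBBBBB
BRBBBKBBB
BRBBBKBBB
After op 5 paint(4,0,G):
BBBBBBBBB
BBBBBBBBB
BBBBBBBBB
BBBBBBBBB
GRBBBKBBB
BRBBBKBBB
After op 6 fill(4,7,B) [0 cells changed]:
BBBBBBBBB
BBBBBBBBB
BBBBBBBBB
BBBBBBBBB
GRBBBKBBB
BRBBBKBBB
After op 7 paint(4,6,W):
BBBBBBBBB
BBBBBBBBB
BBBBBBBBB
BBBBBBBBB
GRBBBKWBB
BRBBBKBBB

Answer: BBBBBBBBB
BBBBBBBBB
BBBBBBBBB
BBBBBBBBB
GRBBBKWBB
BRBBBKBBB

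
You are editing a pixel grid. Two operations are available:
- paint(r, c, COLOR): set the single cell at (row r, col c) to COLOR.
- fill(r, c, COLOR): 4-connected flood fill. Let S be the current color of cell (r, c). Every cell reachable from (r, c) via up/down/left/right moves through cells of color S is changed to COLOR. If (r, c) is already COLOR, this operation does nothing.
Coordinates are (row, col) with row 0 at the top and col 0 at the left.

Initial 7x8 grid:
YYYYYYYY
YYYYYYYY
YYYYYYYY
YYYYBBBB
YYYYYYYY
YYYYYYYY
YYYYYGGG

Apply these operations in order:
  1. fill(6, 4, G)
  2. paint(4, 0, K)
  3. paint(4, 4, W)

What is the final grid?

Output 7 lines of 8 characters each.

After op 1 fill(6,4,G) [49 cells changed]:
GGGGGGGG
GGGGGGGG
GGGGGGGG
GGGGBBBB
GGGGGGGG
GGGGGGGG
GGGGGGGG
After op 2 paint(4,0,K):
GGGGGGGG
GGGGGGGG
GGGGGGGG
GGGGBBBB
KGGGGGGG
GGGGGGGG
GGGGGGGG
After op 3 paint(4,4,W):
GGGGGGGG
GGGGGGGG
GGGGGGGG
GGGGBBBB
KGGGWGGG
GGGGGGGG
GGGGGGGG

Answer: GGGGGGGG
GGGGGGGG
GGGGGGGG
GGGGBBBB
KGGGWGGG
GGGGGGGG
GGGGGGGG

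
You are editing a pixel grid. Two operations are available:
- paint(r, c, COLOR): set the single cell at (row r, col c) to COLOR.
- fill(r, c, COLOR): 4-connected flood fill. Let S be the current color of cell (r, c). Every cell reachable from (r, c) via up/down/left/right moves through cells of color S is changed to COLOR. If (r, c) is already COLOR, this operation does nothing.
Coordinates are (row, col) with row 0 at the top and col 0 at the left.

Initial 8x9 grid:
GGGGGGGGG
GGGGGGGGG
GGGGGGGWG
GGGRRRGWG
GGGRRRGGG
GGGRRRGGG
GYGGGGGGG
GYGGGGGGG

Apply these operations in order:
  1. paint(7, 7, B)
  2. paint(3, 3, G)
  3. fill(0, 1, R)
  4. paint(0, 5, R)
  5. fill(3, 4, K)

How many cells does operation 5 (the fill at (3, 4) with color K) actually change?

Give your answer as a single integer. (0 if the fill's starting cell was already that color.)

After op 1 paint(7,7,B):
GGGGGGGGG
GGGGGGGGG
GGGGGGGWG
GGGRRRGWG
GGGRRRGGG
GGGRRRGGG
GYGGGGGGG
GYGGGGGBG
After op 2 paint(3,3,G):
GGGGGGGGG
GGGGGGGGG
GGGGGGGWG
GGGGRRGWG
GGGRRRGGG
GGGRRRGGG
GYGGGGGGG
GYGGGGGBG
After op 3 fill(0,1,R) [59 cells changed]:
RRRRRRRRR
RRRRRRRRR
RRRRRRRWR
RRRRRRRWR
RRRRRRRRR
RRRRRRRRR
RYRRRRRRR
RYRRRRRBR
After op 4 paint(0,5,R):
RRRRRRRRR
RRRRRRRRR
RRRRRRRWR
RRRRRRRWR
RRRRRRRRR
RRRRRRRRR
RYRRRRRRR
RYRRRRRBR
After op 5 fill(3,4,K) [67 cells changed]:
KKKKKKKKK
KKKKKKKKK
KKKKKKKWK
KKKKKKKWK
KKKKKKKKK
KKKKKKKKK
KYKKKKKKK
KYKKKKKBK

Answer: 67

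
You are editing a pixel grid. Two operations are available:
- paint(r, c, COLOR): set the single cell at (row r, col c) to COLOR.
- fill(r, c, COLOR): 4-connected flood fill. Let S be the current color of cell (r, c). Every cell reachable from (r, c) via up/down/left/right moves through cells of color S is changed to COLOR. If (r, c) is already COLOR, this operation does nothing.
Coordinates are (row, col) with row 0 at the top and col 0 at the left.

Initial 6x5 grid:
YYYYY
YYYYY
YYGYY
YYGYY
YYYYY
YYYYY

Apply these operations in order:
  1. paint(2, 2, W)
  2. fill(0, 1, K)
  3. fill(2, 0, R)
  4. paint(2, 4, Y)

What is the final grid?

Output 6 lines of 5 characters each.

Answer: RRRRR
RRRRR
RRWRY
RRGRR
RRRRR
RRRRR

Derivation:
After op 1 paint(2,2,W):
YYYYY
YYYYY
YYWYY
YYGYY
YYYYY
YYYYY
After op 2 fill(0,1,K) [28 cells changed]:
KKKKK
KKKKK
KKWKK
KKGKK
KKKKK
KKKKK
After op 3 fill(2,0,R) [28 cells changed]:
RRRRR
RRRRR
RRWRR
RRGRR
RRRRR
RRRRR
After op 4 paint(2,4,Y):
RRRRR
RRRRR
RRWRY
RRGRR
RRRRR
RRRRR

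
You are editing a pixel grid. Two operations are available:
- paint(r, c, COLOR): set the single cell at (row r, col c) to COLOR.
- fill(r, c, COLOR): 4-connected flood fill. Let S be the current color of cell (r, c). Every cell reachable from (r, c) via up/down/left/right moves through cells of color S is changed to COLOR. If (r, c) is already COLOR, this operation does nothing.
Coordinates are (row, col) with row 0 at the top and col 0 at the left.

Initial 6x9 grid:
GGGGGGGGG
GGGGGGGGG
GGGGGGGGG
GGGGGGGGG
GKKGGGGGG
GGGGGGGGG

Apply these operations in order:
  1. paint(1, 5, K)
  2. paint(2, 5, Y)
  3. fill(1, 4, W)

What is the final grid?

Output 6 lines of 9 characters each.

After op 1 paint(1,5,K):
GGGGGGGGG
GGGGGKGGG
GGGGGGGGG
GGGGGGGGG
GKKGGGGGG
GGGGGGGGG
After op 2 paint(2,5,Y):
GGGGGGGGG
GGGGGKGGG
GGGGGYGGG
GGGGGGGGG
GKKGGGGGG
GGGGGGGGG
After op 3 fill(1,4,W) [50 cells changed]:
WWWWWWWWW
WWWWWKWWW
WWWWWYWWW
WWWWWWWWW
WKKWWWWWW
WWWWWWWWW

Answer: WWWWWWWWW
WWWWWKWWW
WWWWWYWWW
WWWWWWWWW
WKKWWWWWW
WWWWWWWWW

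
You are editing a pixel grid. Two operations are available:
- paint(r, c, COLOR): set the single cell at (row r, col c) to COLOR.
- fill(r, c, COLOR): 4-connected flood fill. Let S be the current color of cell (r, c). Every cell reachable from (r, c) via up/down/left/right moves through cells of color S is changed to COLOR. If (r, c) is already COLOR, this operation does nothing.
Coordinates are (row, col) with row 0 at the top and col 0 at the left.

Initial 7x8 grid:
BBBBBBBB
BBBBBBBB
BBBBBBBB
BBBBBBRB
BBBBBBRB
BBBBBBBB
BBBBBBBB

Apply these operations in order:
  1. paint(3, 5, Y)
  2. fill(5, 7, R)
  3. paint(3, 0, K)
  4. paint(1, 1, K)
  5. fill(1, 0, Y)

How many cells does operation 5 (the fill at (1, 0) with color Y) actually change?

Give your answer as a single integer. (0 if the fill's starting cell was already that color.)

After op 1 paint(3,5,Y):
BBBBBBBB
BBBBBBBB
BBBBBBBB
BBBBBYRB
BBBBBBRB
BBBBBBBB
BBBBBBBB
After op 2 fill(5,7,R) [53 cells changed]:
RRRRRRRR
RRRRRRRR
RRRRRRRR
RRRRRYRR
RRRRRRRR
RRRRRRRR
RRRRRRRR
After op 3 paint(3,0,K):
RRRRRRRR
RRRRRRRR
RRRRRRRR
KRRRRYRR
RRRRRRRR
RRRRRRRR
RRRRRRRR
After op 4 paint(1,1,K):
RRRRRRRR
RKRRRRRR
RRRRRRRR
KRRRRYRR
RRRRRRRR
RRRRRRRR
RRRRRRRR
After op 5 fill(1,0,Y) [53 cells changed]:
YYYYYYYY
YKYYYYYY
YYYYYYYY
KYYYYYYY
YYYYYYYY
YYYYYYYY
YYYYYYYY

Answer: 53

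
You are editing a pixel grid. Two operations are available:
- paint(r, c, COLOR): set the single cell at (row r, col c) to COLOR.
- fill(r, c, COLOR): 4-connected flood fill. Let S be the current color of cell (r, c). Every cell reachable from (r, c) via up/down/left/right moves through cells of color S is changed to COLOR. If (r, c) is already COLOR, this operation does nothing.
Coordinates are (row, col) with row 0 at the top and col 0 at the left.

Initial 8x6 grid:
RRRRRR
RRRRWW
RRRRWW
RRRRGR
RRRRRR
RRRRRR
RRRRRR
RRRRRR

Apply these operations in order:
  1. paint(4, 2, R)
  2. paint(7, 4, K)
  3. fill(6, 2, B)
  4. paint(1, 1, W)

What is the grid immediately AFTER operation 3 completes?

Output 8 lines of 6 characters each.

Answer: BBBBBB
BBBBWW
BBBBWW
BBBBGB
BBBBBB
BBBBBB
BBBBBB
BBBBKB

Derivation:
After op 1 paint(4,2,R):
RRRRRR
RRRRWW
RRRRWW
RRRRGR
RRRRRR
RRRRRR
RRRRRR
RRRRRR
After op 2 paint(7,4,K):
RRRRRR
RRRRWW
RRRRWW
RRRRGR
RRRRRR
RRRRRR
RRRRRR
RRRRKR
After op 3 fill(6,2,B) [42 cells changed]:
BBBBBB
BBBBWW
BBBBWW
BBBBGB
BBBBBB
BBBBBB
BBBBBB
BBBBKB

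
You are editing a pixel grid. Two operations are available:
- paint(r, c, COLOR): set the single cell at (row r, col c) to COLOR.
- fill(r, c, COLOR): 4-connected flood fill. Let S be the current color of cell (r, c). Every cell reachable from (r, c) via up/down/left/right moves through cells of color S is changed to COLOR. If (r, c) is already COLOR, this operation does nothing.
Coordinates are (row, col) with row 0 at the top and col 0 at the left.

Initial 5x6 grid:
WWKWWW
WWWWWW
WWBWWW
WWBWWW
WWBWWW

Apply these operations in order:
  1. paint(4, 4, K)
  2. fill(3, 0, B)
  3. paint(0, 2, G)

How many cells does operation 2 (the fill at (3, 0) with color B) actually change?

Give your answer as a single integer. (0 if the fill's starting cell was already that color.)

After op 1 paint(4,4,K):
WWKWWW
WWWWWW
WWBWWW
WWBWWW
WWBWKW
After op 2 fill(3,0,B) [25 cells changed]:
BBKBBB
BBBBBB
BBBBBB
BBBBBB
BBBBKB

Answer: 25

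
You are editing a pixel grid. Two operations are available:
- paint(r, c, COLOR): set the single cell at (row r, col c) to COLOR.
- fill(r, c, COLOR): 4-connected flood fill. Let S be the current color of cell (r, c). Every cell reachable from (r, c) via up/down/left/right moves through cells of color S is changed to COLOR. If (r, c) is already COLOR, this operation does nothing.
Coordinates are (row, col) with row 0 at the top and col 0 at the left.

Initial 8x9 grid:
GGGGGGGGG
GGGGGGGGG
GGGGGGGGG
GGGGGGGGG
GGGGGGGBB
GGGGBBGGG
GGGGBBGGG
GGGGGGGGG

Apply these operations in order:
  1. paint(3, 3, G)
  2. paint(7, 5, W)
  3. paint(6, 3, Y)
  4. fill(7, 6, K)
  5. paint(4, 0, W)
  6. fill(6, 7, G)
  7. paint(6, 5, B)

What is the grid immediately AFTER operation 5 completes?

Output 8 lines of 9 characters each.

After op 1 paint(3,3,G):
GGGGGGGGG
GGGGGGGGG
GGGGGGGGG
GGGGGGGGG
GGGGGGGBB
GGGGBBGGG
GGGGBBGGG
GGGGGGGGG
After op 2 paint(7,5,W):
GGGGGGGGG
GGGGGGGGG
GGGGGGGGG
GGGGGGGGG
GGGGGGGBB
GGGGBBGGG
GGGGBBGGG
GGGGGWGGG
After op 3 paint(6,3,Y):
GGGGGGGGG
GGGGGGGGG
GGGGGGGGG
GGGGGGGGG
GGGGGGGBB
GGGGBBGGG
GGGYBBGGG
GGGGGWGGG
After op 4 fill(7,6,K) [64 cells changed]:
KKKKKKKKK
KKKKKKKKK
KKKKKKKKK
KKKKKKKKK
KKKKKKKBB
KKKKBBKKK
KKKYBBKKK
KKKKKWKKK
After op 5 paint(4,0,W):
KKKKKKKKK
KKKKKKKKK
KKKKKKKKK
KKKKKKKKK
WKKKKKKBB
KKKKBBKKK
KKKYBBKKK
KKKKKWKKK

Answer: KKKKKKKKK
KKKKKKKKK
KKKKKKKKK
KKKKKKKKK
WKKKKKKBB
KKKKBBKKK
KKKYBBKKK
KKKKKWKKK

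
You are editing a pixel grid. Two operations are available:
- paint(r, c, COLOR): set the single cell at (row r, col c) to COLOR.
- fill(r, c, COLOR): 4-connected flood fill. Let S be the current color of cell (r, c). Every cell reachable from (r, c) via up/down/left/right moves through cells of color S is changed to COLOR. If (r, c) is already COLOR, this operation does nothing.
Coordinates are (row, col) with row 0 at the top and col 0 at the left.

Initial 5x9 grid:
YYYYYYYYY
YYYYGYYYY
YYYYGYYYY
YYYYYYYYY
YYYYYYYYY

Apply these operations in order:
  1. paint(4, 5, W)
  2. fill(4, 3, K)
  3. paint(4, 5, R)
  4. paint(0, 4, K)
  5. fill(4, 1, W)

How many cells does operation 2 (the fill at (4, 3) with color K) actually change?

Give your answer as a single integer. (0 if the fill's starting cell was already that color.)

Answer: 42

Derivation:
After op 1 paint(4,5,W):
YYYYYYYYY
YYYYGYYYY
YYYYGYYYY
YYYYYYYYY
YYYYYWYYY
After op 2 fill(4,3,K) [42 cells changed]:
KKKKKKKKK
KKKKGKKKK
KKKKGKKKK
KKKKKKKKK
KKKKKWKKK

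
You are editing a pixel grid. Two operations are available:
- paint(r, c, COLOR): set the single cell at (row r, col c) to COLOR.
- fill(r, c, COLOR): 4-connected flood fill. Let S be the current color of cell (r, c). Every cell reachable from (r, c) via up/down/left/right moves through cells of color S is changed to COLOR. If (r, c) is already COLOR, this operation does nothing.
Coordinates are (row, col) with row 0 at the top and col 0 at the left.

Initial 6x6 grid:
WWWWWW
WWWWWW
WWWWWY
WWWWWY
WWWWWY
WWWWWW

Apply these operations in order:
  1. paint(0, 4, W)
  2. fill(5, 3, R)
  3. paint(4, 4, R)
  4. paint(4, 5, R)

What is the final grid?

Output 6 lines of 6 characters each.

After op 1 paint(0,4,W):
WWWWWW
WWWWWW
WWWWWY
WWWWWY
WWWWWY
WWWWWW
After op 2 fill(5,3,R) [33 cells changed]:
RRRRRR
RRRRRR
RRRRRY
RRRRRY
RRRRRY
RRRRRR
After op 3 paint(4,4,R):
RRRRRR
RRRRRR
RRRRRY
RRRRRY
RRRRRY
RRRRRR
After op 4 paint(4,5,R):
RRRRRR
RRRRRR
RRRRRY
RRRRRY
RRRRRR
RRRRRR

Answer: RRRRRR
RRRRRR
RRRRRY
RRRRRY
RRRRRR
RRRRRR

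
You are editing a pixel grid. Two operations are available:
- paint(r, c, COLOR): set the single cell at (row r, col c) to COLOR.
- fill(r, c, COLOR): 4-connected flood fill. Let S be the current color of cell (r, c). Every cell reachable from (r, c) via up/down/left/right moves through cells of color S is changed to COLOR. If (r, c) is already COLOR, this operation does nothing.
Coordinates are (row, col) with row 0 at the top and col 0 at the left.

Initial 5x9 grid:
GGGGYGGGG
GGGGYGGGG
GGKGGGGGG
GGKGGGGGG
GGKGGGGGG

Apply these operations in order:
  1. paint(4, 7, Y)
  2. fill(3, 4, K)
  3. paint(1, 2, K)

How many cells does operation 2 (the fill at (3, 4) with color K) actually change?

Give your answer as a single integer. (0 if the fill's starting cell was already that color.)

After op 1 paint(4,7,Y):
GGGGYGGGG
GGGGYGGGG
GGKGGGGGG
GGKGGGGGG
GGKGGGGYG
After op 2 fill(3,4,K) [39 cells changed]:
KKKKYKKKK
KKKKYKKKK
KKKKKKKKK
KKKKKKKKK
KKKKKKKYK

Answer: 39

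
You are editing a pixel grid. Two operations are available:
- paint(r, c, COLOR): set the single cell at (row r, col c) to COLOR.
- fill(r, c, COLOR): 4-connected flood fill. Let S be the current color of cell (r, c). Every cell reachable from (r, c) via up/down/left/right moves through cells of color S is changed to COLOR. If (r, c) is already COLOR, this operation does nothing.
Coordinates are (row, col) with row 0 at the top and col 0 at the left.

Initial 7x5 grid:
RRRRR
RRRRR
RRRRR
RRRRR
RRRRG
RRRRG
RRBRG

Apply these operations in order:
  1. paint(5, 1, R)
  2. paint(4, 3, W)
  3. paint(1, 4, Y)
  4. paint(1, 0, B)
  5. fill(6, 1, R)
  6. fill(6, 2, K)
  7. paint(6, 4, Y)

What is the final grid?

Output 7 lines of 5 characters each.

After op 1 paint(5,1,R):
RRRRR
RRRRR
RRRRR
RRRRR
RRRRG
RRRRG
RRBRG
After op 2 paint(4,3,W):
RRRRR
RRRRR
RRRRR
RRRRR
RRRWG
RRRRG
RRBRG
After op 3 paint(1,4,Y):
RRRRR
RRRRY
RRRRR
RRRRR
RRRWG
RRRRG
RRBRG
After op 4 paint(1,0,B):
RRRRR
BRRRY
RRRRR
RRRRR
RRRWG
RRRRG
RRBRG
After op 5 fill(6,1,R) [0 cells changed]:
RRRRR
BRRRY
RRRRR
RRRRR
RRRWG
RRRRG
RRBRG
After op 6 fill(6,2,K) [1 cells changed]:
RRRRR
BRRRY
RRRRR
RRRRR
RRRWG
RRRRG
RRKRG
After op 7 paint(6,4,Y):
RRRRR
BRRRY
RRRRR
RRRRR
RRRWG
RRRRG
RRKRY

Answer: RRRRR
BRRRY
RRRRR
RRRRR
RRRWG
RRRRG
RRKRY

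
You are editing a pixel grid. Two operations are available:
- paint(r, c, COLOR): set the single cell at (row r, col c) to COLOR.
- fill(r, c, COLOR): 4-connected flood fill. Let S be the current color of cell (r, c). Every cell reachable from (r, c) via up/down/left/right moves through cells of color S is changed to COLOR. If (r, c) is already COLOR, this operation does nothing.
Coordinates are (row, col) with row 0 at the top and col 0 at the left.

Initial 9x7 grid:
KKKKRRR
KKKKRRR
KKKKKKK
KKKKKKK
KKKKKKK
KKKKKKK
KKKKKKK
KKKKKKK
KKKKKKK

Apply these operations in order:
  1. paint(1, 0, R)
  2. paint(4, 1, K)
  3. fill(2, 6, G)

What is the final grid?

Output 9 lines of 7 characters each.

Answer: GGGGRRR
RGGGRRR
GGGGGGG
GGGGGGG
GGGGGGG
GGGGGGG
GGGGGGG
GGGGGGG
GGGGGGG

Derivation:
After op 1 paint(1,0,R):
KKKKRRR
RKKKRRR
KKKKKKK
KKKKKKK
KKKKKKK
KKKKKKK
KKKKKKK
KKKKKKK
KKKKKKK
After op 2 paint(4,1,K):
KKKKRRR
RKKKRRR
KKKKKKK
KKKKKKK
KKKKKKK
KKKKKKK
KKKKKKK
KKKKKKK
KKKKKKK
After op 3 fill(2,6,G) [56 cells changed]:
GGGGRRR
RGGGRRR
GGGGGGG
GGGGGGG
GGGGGGG
GGGGGGG
GGGGGGG
GGGGGGG
GGGGGGG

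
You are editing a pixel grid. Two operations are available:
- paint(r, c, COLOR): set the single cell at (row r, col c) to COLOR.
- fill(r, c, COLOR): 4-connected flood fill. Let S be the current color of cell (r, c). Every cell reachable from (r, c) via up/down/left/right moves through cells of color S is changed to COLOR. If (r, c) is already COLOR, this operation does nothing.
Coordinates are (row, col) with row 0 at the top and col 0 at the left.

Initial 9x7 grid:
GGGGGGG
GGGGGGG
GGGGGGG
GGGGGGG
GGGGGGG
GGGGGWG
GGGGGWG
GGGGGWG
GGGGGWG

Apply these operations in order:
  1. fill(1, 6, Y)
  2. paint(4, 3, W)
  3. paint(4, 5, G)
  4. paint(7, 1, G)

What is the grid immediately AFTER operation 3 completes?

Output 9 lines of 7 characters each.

Answer: YYYYYYY
YYYYYYY
YYYYYYY
YYYYYYY
YYYWYGY
YYYYYWY
YYYYYWY
YYYYYWY
YYYYYWY

Derivation:
After op 1 fill(1,6,Y) [59 cells changed]:
YYYYYYY
YYYYYYY
YYYYYYY
YYYYYYY
YYYYYYY
YYYYYWY
YYYYYWY
YYYYYWY
YYYYYWY
After op 2 paint(4,3,W):
YYYYYYY
YYYYYYY
YYYYYYY
YYYYYYY
YYYWYYY
YYYYYWY
YYYYYWY
YYYYYWY
YYYYYWY
After op 3 paint(4,5,G):
YYYYYYY
YYYYYYY
YYYYYYY
YYYYYYY
YYYWYGY
YYYYYWY
YYYYYWY
YYYYYWY
YYYYYWY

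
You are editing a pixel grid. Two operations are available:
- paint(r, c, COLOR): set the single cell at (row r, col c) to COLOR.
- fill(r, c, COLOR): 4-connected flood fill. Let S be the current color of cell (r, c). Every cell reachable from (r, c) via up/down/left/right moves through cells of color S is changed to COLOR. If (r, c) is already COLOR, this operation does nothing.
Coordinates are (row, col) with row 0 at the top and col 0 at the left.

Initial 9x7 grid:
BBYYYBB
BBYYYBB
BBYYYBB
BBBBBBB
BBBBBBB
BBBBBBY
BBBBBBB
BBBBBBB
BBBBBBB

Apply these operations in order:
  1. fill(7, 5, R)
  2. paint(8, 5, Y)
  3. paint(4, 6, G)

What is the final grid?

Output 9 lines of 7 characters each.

After op 1 fill(7,5,R) [53 cells changed]:
RRYYYRR
RRYYYRR
RRYYYRR
RRRRRRR
RRRRRRR
RRRRRRY
RRRRRRR
RRRRRRR
RRRRRRR
After op 2 paint(8,5,Y):
RRYYYRR
RRYYYRR
RRYYYRR
RRRRRRR
RRRRRRR
RRRRRRY
RRRRRRR
RRRRRRR
RRRRRYR
After op 3 paint(4,6,G):
RRYYYRR
RRYYYRR
RRYYYRR
RRRRRRR
RRRRRRG
RRRRRRY
RRRRRRR
RRRRRRR
RRRRRYR

Answer: RRYYYRR
RRYYYRR
RRYYYRR
RRRRRRR
RRRRRRG
RRRRRRY
RRRRRRR
RRRRRRR
RRRRRYR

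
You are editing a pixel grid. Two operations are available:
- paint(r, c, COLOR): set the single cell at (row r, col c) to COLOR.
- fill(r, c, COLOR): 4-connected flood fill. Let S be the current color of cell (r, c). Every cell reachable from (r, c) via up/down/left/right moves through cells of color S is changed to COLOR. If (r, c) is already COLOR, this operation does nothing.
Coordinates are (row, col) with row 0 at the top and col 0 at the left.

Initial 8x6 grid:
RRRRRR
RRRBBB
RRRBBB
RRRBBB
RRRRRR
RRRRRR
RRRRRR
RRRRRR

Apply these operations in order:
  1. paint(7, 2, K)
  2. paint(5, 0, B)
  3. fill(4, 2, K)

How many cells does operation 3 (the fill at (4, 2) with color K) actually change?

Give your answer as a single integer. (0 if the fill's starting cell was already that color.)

After op 1 paint(7,2,K):
RRRRRR
RRRBBB
RRRBBB
RRRBBB
RRRRRR
RRRRRR
RRRRRR
RRKRRR
After op 2 paint(5,0,B):
RRRRRR
RRRBBB
RRRBBB
RRRBBB
RRRRRR
BRRRRR
RRRRRR
RRKRRR
After op 3 fill(4,2,K) [37 cells changed]:
KKKKKK
KKKBBB
KKKBBB
KKKBBB
KKKKKK
BKKKKK
KKKKKK
KKKKKK

Answer: 37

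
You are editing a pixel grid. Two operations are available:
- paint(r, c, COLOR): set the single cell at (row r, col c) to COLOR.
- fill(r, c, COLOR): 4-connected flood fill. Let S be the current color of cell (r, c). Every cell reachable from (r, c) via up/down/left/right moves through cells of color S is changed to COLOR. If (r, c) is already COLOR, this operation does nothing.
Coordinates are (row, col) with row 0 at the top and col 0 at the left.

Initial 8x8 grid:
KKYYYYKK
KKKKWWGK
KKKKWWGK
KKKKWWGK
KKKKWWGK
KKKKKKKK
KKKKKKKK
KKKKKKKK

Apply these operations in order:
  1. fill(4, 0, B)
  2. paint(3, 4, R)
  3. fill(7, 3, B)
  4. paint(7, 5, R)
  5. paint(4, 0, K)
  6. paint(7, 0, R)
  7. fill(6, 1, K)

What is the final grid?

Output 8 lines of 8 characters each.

After op 1 fill(4,0,B) [48 cells changed]:
BBYYYYBB
BBBBWWGB
BBBBWWGB
BBBBWWGB
BBBBWWGB
BBBBBBBB
BBBBBBBB
BBBBBBBB
After op 2 paint(3,4,R):
BBYYYYBB
BBBBWWGB
BBBBWWGB
BBBBRWGB
BBBBWWGB
BBBBBBBB
BBBBBBBB
BBBBBBBB
After op 3 fill(7,3,B) [0 cells changed]:
BBYYYYBB
BBBBWWGB
BBBBWWGB
BBBBRWGB
BBBBWWGB
BBBBBBBB
BBBBBBBB
BBBBBBBB
After op 4 paint(7,5,R):
BBYYYYBB
BBBBWWGB
BBBBWWGB
BBBBRWGB
BBBBWWGB
BBBBBBBB
BBBBBBBB
BBBBBRBB
After op 5 paint(4,0,K):
BBYYYYBB
BBBBWWGB
BBBBWWGB
BBBBRWGB
KBBBWWGB
BBBBBBBB
BBBBBBBB
BBBBBRBB
After op 6 paint(7,0,R):
BBYYYYBB
BBBBWWGB
BBBBWWGB
BBBBRWGB
KBBBWWGB
BBBBBBBB
BBBBBBBB
RBBBBRBB
After op 7 fill(6,1,K) [45 cells changed]:
KKYYYYKK
KKKKWWGK
KKKKWWGK
KKKKRWGK
KKKKWWGK
KKKKKKKK
KKKKKKKK
RKKKKRKK

Answer: KKYYYYKK
KKKKWWGK
KKKKWWGK
KKKKRWGK
KKKKWWGK
KKKKKKKK
KKKKKKKK
RKKKKRKK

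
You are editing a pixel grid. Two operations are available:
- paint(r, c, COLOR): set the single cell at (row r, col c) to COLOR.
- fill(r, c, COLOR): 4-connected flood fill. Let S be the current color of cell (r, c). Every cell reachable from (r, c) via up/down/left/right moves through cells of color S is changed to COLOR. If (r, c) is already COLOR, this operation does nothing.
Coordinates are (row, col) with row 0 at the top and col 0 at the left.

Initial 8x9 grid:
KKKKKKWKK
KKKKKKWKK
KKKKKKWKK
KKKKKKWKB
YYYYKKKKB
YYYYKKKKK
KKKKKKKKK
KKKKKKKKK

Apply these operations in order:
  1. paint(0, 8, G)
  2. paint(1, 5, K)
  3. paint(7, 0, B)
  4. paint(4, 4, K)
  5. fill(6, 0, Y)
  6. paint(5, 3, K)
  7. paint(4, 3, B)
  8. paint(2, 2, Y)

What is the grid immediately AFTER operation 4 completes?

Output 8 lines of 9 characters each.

After op 1 paint(0,8,G):
KKKKKKWKG
KKKKKKWKK
KKKKKKWKK
KKKKKKWKB
YYYYKKKKB
YYYYKKKKK
KKKKKKKKK
KKKKKKKKK
After op 2 paint(1,5,K):
KKKKKKWKG
KKKKKKWKK
KKKKKKWKK
KKKKKKWKB
YYYYKKKKB
YYYYKKKKK
KKKKKKKKK
KKKKKKKKK
After op 3 paint(7,0,B):
KKKKKKWKG
KKKKKKWKK
KKKKKKWKK
KKKKKKWKB
YYYYKKKKB
YYYYKKKKK
KKKKKKKKK
BKKKKKKKK
After op 4 paint(4,4,K):
KKKKKKWKG
KKKKKKWKK
KKKKKKWKK
KKKKKKWKB
YYYYKKKKB
YYYYKKKKK
KKKKKKKKK
BKKKKKKKK

Answer: KKKKKKWKG
KKKKKKWKK
KKKKKKWKK
KKKKKKWKB
YYYYKKKKB
YYYYKKKKK
KKKKKKKKK
BKKKKKKKK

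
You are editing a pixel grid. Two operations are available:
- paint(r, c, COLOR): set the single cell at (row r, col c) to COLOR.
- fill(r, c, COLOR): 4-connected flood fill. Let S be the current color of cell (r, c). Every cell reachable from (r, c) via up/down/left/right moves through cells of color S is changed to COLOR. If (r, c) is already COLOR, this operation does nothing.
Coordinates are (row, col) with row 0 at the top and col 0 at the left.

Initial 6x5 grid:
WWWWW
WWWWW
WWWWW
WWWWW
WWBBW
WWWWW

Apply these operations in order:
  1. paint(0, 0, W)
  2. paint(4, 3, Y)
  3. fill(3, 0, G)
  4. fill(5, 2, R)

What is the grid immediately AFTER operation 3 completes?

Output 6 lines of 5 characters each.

After op 1 paint(0,0,W):
WWWWW
WWWWW
WWWWW
WWWWW
WWBBW
WWWWW
After op 2 paint(4,3,Y):
WWWWW
WWWWW
WWWWW
WWWWW
WWBYW
WWWWW
After op 3 fill(3,0,G) [28 cells changed]:
GGGGG
GGGGG
GGGGG
GGGGG
GGBYG
GGGGG

Answer: GGGGG
GGGGG
GGGGG
GGGGG
GGBYG
GGGGG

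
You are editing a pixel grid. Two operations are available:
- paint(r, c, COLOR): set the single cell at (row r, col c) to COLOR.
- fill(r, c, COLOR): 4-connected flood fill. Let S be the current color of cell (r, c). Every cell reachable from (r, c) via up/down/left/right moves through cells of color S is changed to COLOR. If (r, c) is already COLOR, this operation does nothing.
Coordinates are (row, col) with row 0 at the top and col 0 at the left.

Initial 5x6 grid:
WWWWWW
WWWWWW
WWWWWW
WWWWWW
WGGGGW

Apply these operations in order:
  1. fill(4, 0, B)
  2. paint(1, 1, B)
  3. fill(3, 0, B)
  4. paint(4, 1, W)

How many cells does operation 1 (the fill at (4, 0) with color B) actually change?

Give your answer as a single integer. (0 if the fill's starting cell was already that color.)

After op 1 fill(4,0,B) [26 cells changed]:
BBBBBB
BBBBBB
BBBBBB
BBBBBB
BGGGGB

Answer: 26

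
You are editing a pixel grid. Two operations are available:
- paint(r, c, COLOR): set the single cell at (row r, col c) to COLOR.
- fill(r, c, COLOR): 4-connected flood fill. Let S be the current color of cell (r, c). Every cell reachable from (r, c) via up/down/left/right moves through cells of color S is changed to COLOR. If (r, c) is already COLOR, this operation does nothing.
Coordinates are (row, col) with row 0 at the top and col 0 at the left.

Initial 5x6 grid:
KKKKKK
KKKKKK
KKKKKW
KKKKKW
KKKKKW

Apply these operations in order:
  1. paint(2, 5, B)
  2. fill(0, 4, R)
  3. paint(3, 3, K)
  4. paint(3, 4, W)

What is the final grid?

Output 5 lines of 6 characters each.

After op 1 paint(2,5,B):
KKKKKK
KKKKKK
KKKKKB
KKKKKW
KKKKKW
After op 2 fill(0,4,R) [27 cells changed]:
RRRRRR
RRRRRR
RRRRRB
RRRRRW
RRRRRW
After op 3 paint(3,3,K):
RRRRRR
RRRRRR
RRRRRB
RRRKRW
RRRRRW
After op 4 paint(3,4,W):
RRRRRR
RRRRRR
RRRRRB
RRRKWW
RRRRRW

Answer: RRRRRR
RRRRRR
RRRRRB
RRRKWW
RRRRRW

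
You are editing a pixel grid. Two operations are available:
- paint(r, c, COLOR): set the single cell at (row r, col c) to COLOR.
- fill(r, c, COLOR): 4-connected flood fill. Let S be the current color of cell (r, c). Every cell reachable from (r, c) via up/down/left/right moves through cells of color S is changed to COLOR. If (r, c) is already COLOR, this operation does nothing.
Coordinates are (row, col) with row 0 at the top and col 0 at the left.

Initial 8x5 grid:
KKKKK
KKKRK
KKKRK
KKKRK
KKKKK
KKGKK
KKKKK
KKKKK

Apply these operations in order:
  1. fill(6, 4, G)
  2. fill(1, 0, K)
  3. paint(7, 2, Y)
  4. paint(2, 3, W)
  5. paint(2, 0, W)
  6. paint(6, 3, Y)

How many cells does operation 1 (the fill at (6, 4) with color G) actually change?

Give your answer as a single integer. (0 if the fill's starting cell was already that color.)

After op 1 fill(6,4,G) [36 cells changed]:
GGGGG
GGGRG
GGGRG
GGGRG
GGGGG
GGGGG
GGGGG
GGGGG

Answer: 36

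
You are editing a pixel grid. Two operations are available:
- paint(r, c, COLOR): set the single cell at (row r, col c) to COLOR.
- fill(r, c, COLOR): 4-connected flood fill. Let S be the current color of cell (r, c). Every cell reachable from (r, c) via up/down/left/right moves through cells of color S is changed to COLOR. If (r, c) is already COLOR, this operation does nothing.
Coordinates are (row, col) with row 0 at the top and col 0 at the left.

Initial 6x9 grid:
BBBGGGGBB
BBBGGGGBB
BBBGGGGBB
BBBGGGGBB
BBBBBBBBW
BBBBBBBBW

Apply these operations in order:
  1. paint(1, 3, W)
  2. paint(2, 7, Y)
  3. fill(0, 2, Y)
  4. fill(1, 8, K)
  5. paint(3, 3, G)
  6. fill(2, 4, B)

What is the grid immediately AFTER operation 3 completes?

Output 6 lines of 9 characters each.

After op 1 paint(1,3,W):
BBBGGGGBB
BBBWGGGBB
BBBGGGGBB
BBBGGGGBB
BBBBBBBBW
BBBBBBBBW
After op 2 paint(2,7,Y):
BBBGGGGBB
BBBWGGGBB
BBBGGGGYB
BBBGGGGBB
BBBBBBBBW
BBBBBBBBW
After op 3 fill(0,2,Y) [35 cells changed]:
YYYGGGGYY
YYYWGGGYY
YYYGGGGYY
YYYGGGGYY
YYYYYYYYW
YYYYYYYYW

Answer: YYYGGGGYY
YYYWGGGYY
YYYGGGGYY
YYYGGGGYY
YYYYYYYYW
YYYYYYYYW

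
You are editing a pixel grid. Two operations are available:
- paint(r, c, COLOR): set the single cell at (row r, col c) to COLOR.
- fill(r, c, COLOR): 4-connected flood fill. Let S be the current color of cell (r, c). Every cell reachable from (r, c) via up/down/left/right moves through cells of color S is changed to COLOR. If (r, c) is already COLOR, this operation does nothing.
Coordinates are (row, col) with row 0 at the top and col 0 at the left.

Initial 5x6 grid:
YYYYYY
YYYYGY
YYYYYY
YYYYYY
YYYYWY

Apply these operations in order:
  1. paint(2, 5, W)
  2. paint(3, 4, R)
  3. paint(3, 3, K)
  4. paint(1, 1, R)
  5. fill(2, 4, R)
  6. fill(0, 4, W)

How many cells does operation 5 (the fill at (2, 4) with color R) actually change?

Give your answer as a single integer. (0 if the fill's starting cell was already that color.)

After op 1 paint(2,5,W):
YYYYYY
YYYYGY
YYYYYW
YYYYYY
YYYYWY
After op 2 paint(3,4,R):
YYYYYY
YYYYGY
YYYYYW
YYYYRY
YYYYWY
After op 3 paint(3,3,K):
YYYYYY
YYYYGY
YYYYYW
YYYKRY
YYYYWY
After op 4 paint(1,1,R):
YYYYYY
YRYYGY
YYYYYW
YYYKRY
YYYYWY
After op 5 fill(2,4,R) [22 cells changed]:
RRRRRR
RRRRGR
RRRRRW
RRRKRY
RRRRWY

Answer: 22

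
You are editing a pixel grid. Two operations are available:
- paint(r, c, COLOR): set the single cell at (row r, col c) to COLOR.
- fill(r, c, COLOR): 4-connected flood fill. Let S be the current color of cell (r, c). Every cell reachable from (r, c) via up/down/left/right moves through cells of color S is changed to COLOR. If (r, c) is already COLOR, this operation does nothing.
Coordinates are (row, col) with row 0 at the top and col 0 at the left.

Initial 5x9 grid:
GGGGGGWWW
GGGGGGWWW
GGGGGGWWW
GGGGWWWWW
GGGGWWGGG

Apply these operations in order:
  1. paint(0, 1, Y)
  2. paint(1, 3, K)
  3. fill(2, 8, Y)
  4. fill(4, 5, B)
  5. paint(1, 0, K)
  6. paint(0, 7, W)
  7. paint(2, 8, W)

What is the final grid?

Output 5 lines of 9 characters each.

Answer: GYGGGGBWB
KGGKGGBBB
GGGGGGBBW
GGGGBBBBB
GGGGBBGGG

Derivation:
After op 1 paint(0,1,Y):
GYGGGGWWW
GGGGGGWWW
GGGGGGWWW
GGGGWWWWW
GGGGWWGGG
After op 2 paint(1,3,K):
GYGGGGWWW
GGGKGGWWW
GGGGGGWWW
GGGGWWWWW
GGGGWWGGG
After op 3 fill(2,8,Y) [16 cells changed]:
GYGGGGYYY
GGGKGGYYY
GGGGGGYYY
GGGGYYYYY
GGGGYYGGG
After op 4 fill(4,5,B) [16 cells changed]:
GYGGGGBBB
GGGKGGBBB
GGGGGGBBB
GGGGBBBBB
GGGGBBGGG
After op 5 paint(1,0,K):
GYGGGGBBB
KGGKGGBBB
GGGGGGBBB
GGGGBBBBB
GGGGBBGGG
After op 6 paint(0,7,W):
GYGGGGBWB
KGGKGGBBB
GGGGGGBBB
GGGGBBBBB
GGGGBBGGG
After op 7 paint(2,8,W):
GYGGGGBWB
KGGKGGBBB
GGGGGGBBW
GGGGBBBBB
GGGGBBGGG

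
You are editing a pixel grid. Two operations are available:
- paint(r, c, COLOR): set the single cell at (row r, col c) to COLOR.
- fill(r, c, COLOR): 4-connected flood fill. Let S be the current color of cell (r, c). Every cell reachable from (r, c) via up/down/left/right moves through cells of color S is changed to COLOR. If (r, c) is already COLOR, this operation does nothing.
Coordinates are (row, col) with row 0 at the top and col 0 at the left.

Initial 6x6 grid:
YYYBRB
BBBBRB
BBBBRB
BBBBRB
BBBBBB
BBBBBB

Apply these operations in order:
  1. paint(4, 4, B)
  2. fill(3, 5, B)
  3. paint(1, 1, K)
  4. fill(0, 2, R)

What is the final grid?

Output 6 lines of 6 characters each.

After op 1 paint(4,4,B):
YYYBRB
BBBBRB
BBBBRB
BBBBRB
BBBBBB
BBBBBB
After op 2 fill(3,5,B) [0 cells changed]:
YYYBRB
BBBBRB
BBBBRB
BBBBRB
BBBBBB
BBBBBB
After op 3 paint(1,1,K):
YYYBRB
BKBBRB
BBBBRB
BBBBRB
BBBBBB
BBBBBB
After op 4 fill(0,2,R) [3 cells changed]:
RRRBRB
BKBBRB
BBBBRB
BBBBRB
BBBBBB
BBBBBB

Answer: RRRBRB
BKBBRB
BBBBRB
BBBBRB
BBBBBB
BBBBBB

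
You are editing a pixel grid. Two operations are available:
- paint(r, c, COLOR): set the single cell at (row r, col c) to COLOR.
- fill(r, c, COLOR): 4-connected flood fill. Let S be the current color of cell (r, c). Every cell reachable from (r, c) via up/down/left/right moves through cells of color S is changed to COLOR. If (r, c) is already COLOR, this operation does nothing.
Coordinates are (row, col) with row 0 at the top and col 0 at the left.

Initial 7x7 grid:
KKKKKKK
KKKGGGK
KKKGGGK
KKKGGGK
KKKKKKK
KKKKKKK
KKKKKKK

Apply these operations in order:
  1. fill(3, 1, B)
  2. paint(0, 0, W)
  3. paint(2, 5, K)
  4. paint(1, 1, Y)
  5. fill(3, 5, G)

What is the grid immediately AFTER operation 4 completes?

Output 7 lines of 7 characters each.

After op 1 fill(3,1,B) [40 cells changed]:
BBBBBBB
BBBGGGB
BBBGGGB
BBBGGGB
BBBBBBB
BBBBBBB
BBBBBBB
After op 2 paint(0,0,W):
WBBBBBB
BBBGGGB
BBBGGGB
BBBGGGB
BBBBBBB
BBBBBBB
BBBBBBB
After op 3 paint(2,5,K):
WBBBBBB
BBBGGGB
BBBGGKB
BBBGGGB
BBBBBBB
BBBBBBB
BBBBBBB
After op 4 paint(1,1,Y):
WBBBBBB
BYBGGGB
BBBGGKB
BBBGGGB
BBBBBBB
BBBBBBB
BBBBBBB

Answer: WBBBBBB
BYBGGGB
BBBGGKB
BBBGGGB
BBBBBBB
BBBBBBB
BBBBBBB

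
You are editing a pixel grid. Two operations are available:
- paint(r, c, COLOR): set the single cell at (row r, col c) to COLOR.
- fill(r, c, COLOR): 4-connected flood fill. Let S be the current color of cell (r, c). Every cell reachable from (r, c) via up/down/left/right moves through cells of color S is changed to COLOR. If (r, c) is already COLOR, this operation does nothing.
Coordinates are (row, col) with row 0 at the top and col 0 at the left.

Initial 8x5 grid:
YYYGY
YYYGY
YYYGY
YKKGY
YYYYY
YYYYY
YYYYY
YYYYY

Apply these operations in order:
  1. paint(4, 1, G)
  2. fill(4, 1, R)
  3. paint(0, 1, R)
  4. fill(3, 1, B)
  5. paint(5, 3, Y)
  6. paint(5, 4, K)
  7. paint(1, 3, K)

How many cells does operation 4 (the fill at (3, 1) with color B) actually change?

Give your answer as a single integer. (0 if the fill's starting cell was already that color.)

Answer: 2

Derivation:
After op 1 paint(4,1,G):
YYYGY
YYYGY
YYYGY
YKKGY
YGYYY
YYYYY
YYYYY
YYYYY
After op 2 fill(4,1,R) [1 cells changed]:
YYYGY
YYYGY
YYYGY
YKKGY
YRYYY
YYYYY
YYYYY
YYYYY
After op 3 paint(0,1,R):
YRYGY
YYYGY
YYYGY
YKKGY
YRYYY
YYYYY
YYYYY
YYYYY
After op 4 fill(3,1,B) [2 cells changed]:
YRYGY
YYYGY
YYYGY
YBBGY
YRYYY
YYYYY
YYYYY
YYYYY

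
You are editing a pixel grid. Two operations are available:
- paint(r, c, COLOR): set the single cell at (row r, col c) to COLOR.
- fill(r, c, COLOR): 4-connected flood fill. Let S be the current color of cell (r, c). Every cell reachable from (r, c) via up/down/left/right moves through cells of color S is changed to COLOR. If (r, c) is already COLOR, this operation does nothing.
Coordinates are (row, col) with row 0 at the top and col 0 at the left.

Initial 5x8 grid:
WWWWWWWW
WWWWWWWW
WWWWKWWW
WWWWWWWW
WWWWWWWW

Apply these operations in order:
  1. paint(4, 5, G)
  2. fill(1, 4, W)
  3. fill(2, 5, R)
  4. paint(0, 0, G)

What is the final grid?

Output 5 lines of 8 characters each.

Answer: GRRRRRRR
RRRRRRRR
RRRRKRRR
RRRRRRRR
RRRRRGRR

Derivation:
After op 1 paint(4,5,G):
WWWWWWWW
WWWWWWWW
WWWWKWWW
WWWWWWWW
WWWWWGWW
After op 2 fill(1,4,W) [0 cells changed]:
WWWWWWWW
WWWWWWWW
WWWWKWWW
WWWWWWWW
WWWWWGWW
After op 3 fill(2,5,R) [38 cells changed]:
RRRRRRRR
RRRRRRRR
RRRRKRRR
RRRRRRRR
RRRRRGRR
After op 4 paint(0,0,G):
GRRRRRRR
RRRRRRRR
RRRRKRRR
RRRRRRRR
RRRRRGRR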